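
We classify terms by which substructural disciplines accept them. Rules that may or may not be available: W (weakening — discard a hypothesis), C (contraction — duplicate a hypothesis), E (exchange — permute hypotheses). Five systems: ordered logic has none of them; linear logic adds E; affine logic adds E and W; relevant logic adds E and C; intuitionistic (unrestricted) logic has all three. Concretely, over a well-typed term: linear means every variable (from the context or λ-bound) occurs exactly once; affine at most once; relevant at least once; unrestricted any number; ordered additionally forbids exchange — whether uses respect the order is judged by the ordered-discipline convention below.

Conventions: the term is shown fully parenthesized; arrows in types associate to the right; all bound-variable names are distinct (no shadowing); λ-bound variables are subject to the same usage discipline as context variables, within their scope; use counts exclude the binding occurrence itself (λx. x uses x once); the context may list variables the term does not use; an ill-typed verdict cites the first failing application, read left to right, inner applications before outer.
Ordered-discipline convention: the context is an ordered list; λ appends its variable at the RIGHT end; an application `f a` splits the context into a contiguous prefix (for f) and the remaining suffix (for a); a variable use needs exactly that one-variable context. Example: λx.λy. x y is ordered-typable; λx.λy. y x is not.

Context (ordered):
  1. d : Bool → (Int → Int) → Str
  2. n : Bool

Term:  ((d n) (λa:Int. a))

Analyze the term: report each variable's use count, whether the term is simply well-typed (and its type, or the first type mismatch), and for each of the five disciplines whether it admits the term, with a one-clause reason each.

variable uses: d: 1×; n: 1×; a [bound]: 1×
left-to-right use order: d, n, a
typing: well-typed — term : Str
ordered: ✓, single-use (d, n, a), ordered derivation ok
linear: ✓, each of d, n, a used exactly once
affine: ✓, no duplicate uses among d, n, a
relevant: ✓, none of d, n, a goes unused
unrestricted: ✓, type-checks (Str) and nothing is barred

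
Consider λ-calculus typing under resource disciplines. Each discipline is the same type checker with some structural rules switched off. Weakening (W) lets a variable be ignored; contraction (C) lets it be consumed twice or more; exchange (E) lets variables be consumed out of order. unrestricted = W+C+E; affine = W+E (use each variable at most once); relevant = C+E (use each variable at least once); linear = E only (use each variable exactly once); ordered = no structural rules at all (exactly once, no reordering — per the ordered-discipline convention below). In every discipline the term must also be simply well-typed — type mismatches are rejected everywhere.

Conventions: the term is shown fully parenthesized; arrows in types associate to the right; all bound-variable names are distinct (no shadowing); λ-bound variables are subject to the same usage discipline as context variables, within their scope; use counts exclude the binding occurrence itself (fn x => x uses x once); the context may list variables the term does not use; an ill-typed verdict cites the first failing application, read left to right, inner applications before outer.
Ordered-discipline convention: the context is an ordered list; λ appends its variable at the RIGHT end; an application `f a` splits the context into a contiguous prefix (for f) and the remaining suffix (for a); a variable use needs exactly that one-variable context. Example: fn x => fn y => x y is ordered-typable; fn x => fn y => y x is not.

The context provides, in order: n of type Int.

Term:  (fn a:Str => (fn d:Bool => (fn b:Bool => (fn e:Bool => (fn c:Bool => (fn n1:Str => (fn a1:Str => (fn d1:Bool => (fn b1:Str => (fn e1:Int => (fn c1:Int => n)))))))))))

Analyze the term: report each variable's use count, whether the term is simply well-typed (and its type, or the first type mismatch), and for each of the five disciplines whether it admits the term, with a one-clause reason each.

use counts: n: 1×, a (λ-bound): 0×, d (λ-bound): 0×, b (λ-bound): 0×, e (λ-bound): 0×, c (λ-bound): 0×, n1 (λ-bound): 0×, a1 (λ-bound): 0×, d1 (λ-bound): 0×, b1 (λ-bound): 0×, e1 (λ-bound): 0×, c1 (λ-bound): 0×
use order (left to right): n
typing: the term checks, with type Str → Bool → Bool → Bool → Bool → Str → Str → Bool → Str → Int → Int → Int
ordered: ✗, needs weakening: a, d, b, e, c, n1, a1, d1, b1, e1, c1 unused
linear: ✗, needs weakening: a, d, b, e, c, n1, a1, d1, b1, e1, c1 unused
affine: ✓, no duplicate uses among n, a, d, b, e, c, n1, a1, d1, b1, e1, c1
relevant: ✗, needs weakening: a, d, b, e, c, n1, a1, d1, b1, e1, c1 unused
unrestricted: ✓, simply typable at Str → Bool → Bool → Bool → Bool → Str → Str → Bool → Str → Int → Int → Int; W, C, E all held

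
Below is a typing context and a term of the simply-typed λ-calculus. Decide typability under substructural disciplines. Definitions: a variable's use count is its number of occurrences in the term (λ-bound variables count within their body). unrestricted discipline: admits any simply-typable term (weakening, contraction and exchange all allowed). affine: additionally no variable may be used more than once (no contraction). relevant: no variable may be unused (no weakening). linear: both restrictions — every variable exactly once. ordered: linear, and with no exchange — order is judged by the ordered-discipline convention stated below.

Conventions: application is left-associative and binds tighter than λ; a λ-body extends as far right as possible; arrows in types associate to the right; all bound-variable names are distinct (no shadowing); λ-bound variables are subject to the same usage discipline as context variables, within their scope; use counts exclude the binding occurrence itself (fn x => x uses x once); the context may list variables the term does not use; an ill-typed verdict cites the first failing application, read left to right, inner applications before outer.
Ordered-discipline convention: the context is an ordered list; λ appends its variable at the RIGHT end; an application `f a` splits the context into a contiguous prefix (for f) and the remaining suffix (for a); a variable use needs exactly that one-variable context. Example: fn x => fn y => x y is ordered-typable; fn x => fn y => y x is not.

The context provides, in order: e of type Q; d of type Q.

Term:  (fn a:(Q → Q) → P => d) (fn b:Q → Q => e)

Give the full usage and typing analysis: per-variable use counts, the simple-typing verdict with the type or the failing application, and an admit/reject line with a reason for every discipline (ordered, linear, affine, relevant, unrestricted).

counts: e: 1, d: 1, a (λ-bound): 0, b (λ-bound): 0
order of uses: d, e
typing: ill-typed: an application expects (Q → Q) → P but receives (Q → Q) → Q
ordered: ✗ — fails simple typing
linear: ✗ — a type mismatch blocks all five
affine: ✗ — the type mismatch rejects it
relevant: ✗ — not simply typable
unrestricted: ✗ — fails simple typing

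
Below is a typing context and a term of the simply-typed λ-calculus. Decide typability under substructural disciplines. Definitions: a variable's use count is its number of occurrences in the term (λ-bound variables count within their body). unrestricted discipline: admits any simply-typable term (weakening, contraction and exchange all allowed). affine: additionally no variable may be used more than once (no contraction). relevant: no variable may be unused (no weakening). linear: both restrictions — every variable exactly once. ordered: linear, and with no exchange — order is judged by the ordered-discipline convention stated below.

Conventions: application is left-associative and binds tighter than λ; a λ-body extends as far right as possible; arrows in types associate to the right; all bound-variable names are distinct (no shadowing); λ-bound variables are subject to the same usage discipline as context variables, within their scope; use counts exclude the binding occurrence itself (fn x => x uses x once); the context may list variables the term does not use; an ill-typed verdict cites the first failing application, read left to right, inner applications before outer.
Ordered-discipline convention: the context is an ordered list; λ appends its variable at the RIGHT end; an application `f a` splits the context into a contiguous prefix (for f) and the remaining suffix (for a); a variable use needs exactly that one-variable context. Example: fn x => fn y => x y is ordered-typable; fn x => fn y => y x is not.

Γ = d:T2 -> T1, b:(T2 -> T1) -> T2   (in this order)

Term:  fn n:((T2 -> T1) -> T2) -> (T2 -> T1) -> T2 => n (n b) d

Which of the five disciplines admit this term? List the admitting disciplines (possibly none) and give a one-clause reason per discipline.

admitting disciplines: relevant, unrestricted
variable uses: d: 1×; b: 1×; n (λ-bound): 2×
uses in reading order: n, n, b, d
typing: ✓ — (((T2 -> T1) -> T2) -> (T2 -> T1) -> T2) -> T2
ordered ✗ (needs contraction — n ×2)
linear ✗ (needs contraction — n ×2)
affine ✗ (needs contraction — n ×2)
relevant ✓ (every one of d, b, n appears)
unrestricted ✓ (well-typed at (((T2 -> T1) -> T2) -> (T2 -> T1) -> T2) -> T2; no restrictions here)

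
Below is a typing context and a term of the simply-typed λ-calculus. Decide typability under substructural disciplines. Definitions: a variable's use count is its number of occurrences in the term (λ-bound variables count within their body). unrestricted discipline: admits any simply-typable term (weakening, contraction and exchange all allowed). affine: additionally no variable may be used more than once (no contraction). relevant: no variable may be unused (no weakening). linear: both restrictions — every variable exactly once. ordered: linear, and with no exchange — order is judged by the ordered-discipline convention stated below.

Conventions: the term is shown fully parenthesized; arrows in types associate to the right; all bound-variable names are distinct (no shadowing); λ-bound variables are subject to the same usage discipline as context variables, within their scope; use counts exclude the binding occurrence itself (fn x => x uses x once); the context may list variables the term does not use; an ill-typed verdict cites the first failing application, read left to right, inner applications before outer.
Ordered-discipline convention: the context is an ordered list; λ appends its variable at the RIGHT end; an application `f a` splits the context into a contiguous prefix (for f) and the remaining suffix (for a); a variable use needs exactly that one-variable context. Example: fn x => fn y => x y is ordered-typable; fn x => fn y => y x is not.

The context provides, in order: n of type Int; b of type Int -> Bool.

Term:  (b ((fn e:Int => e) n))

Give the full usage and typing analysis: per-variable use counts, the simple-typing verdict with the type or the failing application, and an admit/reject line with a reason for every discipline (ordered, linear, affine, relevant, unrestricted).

use counts: n: 1×; b: 1×; e (λ-bound): 1×
left-to-right use order: b, e, n
typing: ✓ — Bool
ordered ✗ (needs exchange: uses follow b, e, n)
linear ✓ (n, b, e: one use apiece)
affine ✓ (no duplicate uses among n, b, e)
relevant ✓ (at least one use each (n, b, e))
unrestricted ✓ (simply typable at Bool; W, C, E all held)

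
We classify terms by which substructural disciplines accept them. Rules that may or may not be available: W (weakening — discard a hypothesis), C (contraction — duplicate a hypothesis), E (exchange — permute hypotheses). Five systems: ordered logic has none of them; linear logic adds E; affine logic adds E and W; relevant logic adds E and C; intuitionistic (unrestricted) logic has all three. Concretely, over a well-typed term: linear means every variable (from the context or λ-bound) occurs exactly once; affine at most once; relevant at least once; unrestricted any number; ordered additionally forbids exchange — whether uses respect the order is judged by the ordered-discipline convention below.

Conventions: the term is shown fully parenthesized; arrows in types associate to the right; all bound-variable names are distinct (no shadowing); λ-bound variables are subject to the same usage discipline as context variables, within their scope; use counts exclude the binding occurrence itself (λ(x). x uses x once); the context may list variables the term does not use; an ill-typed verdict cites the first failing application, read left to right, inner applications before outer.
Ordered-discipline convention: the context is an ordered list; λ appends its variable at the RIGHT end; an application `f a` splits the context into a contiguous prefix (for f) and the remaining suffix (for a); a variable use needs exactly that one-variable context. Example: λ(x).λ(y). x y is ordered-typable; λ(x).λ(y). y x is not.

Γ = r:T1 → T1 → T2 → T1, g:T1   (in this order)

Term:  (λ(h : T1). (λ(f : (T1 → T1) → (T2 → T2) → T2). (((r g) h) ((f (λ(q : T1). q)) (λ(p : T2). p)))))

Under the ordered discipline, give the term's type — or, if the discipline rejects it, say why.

term : T1 → ((T1 → T1) → (T2 → T2) → T2) → T1
variable uses: r: 1; g: 1; h (bound): 1; f (bound): 1; q (bound): 1; p (bound): 1
use order (left to right): r, g, h, f, q, p
typing: the term checks, with type T1 → ((T1 → T1) → (T2 → T2) → T2) → T1
across the five disciplines: ordered ✓ · linear ✓ · affine ✓ · relevant ✓ · unrestricted ✓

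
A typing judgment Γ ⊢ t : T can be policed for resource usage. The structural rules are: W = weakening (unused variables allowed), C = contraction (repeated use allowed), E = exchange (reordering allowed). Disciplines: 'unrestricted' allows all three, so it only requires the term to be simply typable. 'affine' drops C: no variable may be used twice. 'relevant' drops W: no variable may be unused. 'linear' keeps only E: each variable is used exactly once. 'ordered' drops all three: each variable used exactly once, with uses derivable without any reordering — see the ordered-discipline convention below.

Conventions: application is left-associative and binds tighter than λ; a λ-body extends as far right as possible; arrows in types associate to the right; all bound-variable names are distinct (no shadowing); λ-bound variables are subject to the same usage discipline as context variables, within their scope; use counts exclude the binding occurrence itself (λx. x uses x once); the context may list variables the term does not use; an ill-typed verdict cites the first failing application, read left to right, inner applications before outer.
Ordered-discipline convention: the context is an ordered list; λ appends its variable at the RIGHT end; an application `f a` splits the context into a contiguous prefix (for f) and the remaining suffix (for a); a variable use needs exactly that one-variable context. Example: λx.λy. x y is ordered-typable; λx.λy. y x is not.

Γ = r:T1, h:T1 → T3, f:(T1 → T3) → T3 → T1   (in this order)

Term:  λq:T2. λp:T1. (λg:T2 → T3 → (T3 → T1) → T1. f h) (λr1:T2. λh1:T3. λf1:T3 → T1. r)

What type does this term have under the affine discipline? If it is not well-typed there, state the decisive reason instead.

term : T2 → T1 → T3 → T1
use counts: r ×1; h ×1; f ×1; q (bound) ×0; p (bound) ×0; g (bound) ×0; r1 (bound) ×0; h1 (bound) ×0; f1 (bound) ×0
left-to-right use order: f, h, r
typing: the term checks, with type T2 → T1 → T3 → T1
summary: ordered ✗ | linear ✗ | affine ✓ | relevant ✗ | unrestricted ✓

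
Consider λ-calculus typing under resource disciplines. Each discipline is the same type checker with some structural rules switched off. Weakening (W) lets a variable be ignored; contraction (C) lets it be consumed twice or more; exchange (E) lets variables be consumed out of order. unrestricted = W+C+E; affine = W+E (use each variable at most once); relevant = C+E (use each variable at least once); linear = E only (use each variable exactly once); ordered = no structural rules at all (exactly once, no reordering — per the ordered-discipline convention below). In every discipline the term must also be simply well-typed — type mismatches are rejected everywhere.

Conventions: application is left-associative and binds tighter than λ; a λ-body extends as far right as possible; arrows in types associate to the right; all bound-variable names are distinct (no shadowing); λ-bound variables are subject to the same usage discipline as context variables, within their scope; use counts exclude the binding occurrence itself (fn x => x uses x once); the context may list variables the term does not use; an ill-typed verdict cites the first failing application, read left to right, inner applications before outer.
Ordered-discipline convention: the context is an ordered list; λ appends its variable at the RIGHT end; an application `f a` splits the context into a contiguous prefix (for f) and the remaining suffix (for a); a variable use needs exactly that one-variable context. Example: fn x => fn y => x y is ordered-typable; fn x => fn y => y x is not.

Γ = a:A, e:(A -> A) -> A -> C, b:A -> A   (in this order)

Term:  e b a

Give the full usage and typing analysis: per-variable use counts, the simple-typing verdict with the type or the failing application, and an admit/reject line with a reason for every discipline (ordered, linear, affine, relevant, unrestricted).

usage: a ×1; e ×1; b ×1
order of uses: e, b, a
typing: ✓ — C
ordered ✗ (use order e, b, a needs exchange)
linear ✓ (exactly-once usage across a, e, b)
affine ✓ (no duplicate uses among a, e, b)
relevant ✓ (a, e, b: all used, weakening unneeded)
unrestricted ✓ (well-typed at C; no restrictions here)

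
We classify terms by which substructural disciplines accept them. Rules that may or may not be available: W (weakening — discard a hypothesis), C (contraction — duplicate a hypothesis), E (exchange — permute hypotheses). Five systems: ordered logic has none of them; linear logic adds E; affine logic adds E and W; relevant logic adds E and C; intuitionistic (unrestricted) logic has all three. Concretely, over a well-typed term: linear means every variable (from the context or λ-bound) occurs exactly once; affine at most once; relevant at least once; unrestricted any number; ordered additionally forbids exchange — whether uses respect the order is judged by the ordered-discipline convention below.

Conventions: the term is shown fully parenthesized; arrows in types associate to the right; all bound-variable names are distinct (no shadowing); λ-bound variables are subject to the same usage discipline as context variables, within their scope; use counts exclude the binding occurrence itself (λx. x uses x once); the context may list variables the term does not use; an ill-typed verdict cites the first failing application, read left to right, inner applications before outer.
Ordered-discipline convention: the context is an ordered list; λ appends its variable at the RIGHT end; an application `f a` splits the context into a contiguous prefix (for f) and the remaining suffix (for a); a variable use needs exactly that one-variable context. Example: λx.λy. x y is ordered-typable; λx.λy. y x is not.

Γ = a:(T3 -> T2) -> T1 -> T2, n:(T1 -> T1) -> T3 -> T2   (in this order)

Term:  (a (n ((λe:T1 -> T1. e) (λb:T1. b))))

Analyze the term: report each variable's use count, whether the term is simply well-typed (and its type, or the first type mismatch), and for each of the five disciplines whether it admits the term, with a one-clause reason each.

counts: a: 1, n: 1, e (λ-bound): 1, b (λ-bound): 1
order of uses: a, n, e, b
typing: well-typed at T1 -> T2
ordered: ✓ — a, n, e, b once each; derivable with no W/C/E
linear: ✓ — single use per variable (a, n, e, b)
affine: ✓ — no duplicate uses among a, n, e, b
relevant: ✓ — a, n, e, b: all used, weakening unneeded
unrestricted: ✓ — simply typable at T1 -> T2; W, C, E all held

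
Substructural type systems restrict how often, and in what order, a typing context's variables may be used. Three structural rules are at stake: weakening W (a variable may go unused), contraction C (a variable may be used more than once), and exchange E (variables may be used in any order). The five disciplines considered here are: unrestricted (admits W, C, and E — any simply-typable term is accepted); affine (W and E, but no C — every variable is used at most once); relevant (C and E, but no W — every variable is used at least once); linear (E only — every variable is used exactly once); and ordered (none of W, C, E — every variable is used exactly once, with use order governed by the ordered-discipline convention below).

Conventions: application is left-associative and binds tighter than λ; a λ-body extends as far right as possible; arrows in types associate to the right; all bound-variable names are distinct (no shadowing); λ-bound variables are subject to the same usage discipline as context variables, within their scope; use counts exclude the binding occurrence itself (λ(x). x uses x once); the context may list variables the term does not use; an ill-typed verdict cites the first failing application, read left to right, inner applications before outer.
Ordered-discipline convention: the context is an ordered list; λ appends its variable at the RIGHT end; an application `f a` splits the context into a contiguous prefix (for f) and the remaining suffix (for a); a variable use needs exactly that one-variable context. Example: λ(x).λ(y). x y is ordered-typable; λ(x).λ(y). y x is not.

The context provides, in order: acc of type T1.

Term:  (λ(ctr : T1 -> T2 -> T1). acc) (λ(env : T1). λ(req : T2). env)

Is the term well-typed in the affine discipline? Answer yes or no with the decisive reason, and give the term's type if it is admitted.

yes — none of acc, ctr, env, req used more than once; term : T1
usage: acc: 1×, ctr (bound): 0×, env (bound): 1×, req (bound): 0×
use order (left to right): acc, env
typing: the term checks, with type T1
across the five disciplines: ordered ✗; linear ✗; affine ✓; relevant ✗; unrestricted ✓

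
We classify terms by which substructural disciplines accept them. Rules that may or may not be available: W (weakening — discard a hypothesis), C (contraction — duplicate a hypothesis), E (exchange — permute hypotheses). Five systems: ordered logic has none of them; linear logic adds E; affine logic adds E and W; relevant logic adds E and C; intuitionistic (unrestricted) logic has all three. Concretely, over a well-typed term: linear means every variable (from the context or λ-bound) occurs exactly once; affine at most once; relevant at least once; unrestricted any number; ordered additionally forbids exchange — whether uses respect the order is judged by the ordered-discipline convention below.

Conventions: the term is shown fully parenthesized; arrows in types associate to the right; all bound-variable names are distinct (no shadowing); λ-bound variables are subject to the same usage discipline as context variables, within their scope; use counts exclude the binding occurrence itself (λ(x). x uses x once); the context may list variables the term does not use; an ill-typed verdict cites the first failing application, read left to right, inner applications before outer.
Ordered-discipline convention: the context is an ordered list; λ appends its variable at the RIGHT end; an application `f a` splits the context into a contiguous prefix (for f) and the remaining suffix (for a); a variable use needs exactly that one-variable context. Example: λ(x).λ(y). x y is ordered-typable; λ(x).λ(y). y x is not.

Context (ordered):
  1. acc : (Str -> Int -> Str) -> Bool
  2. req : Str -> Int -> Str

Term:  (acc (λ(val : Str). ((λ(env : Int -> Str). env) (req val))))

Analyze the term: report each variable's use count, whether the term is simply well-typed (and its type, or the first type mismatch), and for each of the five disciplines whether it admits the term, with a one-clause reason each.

use counts: acc: 1×, req: 1×, val (λ-bound): 1×, env (λ-bound): 1×
uses in reading order: acc, env, req, val
typing: well-typed at Bool
ordered: ✓, one use each (acc, req, val, env); ordered split holds
linear: ✓, single use per variable (acc, req, val, env)
affine: ✓, none of acc, req, val, env used more than once
relevant: ✓, at least one use each (acc, req, val, env)
unrestricted: ✓, simply typable at Bool; W, C, E all held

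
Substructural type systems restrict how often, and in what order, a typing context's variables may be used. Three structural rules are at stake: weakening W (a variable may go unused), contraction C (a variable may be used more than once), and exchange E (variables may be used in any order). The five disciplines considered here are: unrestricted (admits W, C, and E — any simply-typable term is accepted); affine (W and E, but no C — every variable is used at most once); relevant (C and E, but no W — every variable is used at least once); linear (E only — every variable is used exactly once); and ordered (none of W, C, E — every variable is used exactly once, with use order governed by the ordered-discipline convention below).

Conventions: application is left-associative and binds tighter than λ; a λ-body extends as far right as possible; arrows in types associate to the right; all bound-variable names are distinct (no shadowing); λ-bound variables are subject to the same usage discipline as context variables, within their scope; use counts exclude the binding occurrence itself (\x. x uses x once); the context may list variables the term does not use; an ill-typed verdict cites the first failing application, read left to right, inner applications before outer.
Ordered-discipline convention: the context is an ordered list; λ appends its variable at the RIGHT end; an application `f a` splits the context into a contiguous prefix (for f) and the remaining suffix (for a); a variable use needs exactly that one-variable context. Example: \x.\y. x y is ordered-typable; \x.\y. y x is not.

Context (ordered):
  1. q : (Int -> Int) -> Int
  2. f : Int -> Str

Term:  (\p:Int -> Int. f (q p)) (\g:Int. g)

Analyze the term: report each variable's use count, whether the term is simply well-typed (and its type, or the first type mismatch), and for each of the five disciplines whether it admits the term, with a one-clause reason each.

usage: q=1; f=1; p (λ-bound)=1; g (λ-bound)=1
order of uses: f, q, p, g
typing: well-typed at Str
ordered: ✗ — use order f, q, p, g needs exchange
linear: ✓ — each of q, f, p, g used exactly once
affine: ✓ — at most one use each (q, f, p, g)
relevant: ✓ — none of q, f, p, g goes unused
unrestricted: ✓ — type-checks (Str) and nothing is barred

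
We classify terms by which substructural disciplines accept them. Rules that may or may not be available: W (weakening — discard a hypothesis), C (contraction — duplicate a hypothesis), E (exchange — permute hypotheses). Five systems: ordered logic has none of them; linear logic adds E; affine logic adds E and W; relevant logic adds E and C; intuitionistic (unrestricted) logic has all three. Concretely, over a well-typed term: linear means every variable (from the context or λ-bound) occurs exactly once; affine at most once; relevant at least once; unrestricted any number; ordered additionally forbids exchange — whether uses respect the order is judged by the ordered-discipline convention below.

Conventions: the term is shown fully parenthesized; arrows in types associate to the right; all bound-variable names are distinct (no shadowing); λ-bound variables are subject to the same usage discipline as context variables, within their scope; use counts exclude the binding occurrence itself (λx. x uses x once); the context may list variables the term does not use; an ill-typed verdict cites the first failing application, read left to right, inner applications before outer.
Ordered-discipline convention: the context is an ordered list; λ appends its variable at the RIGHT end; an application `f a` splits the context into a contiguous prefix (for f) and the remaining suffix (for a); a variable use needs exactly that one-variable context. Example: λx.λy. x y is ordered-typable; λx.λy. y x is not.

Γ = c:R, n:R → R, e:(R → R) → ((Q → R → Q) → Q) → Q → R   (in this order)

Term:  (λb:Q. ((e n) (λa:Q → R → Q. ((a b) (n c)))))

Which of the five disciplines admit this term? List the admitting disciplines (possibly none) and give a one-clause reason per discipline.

admitted in: relevant, unrestricted
counts: c ×1, n ×2, e ×1, b [bound] ×1, a [bound] ×1
uses in reading order: e, n, a, b, n, c
typing: well-typed — term : Q → Q → R
ordered: ✗ — n ×2 used more than once (contraction)
linear: ✗ — n ×2 used more than once (contraction)
affine: ✗ — n ×2 used more than once (contraction)
relevant: ✓ — none of c, n, e, b, a goes unused
unrestricted: ✓ — simply typable at Q → Q → R; W, C, E all held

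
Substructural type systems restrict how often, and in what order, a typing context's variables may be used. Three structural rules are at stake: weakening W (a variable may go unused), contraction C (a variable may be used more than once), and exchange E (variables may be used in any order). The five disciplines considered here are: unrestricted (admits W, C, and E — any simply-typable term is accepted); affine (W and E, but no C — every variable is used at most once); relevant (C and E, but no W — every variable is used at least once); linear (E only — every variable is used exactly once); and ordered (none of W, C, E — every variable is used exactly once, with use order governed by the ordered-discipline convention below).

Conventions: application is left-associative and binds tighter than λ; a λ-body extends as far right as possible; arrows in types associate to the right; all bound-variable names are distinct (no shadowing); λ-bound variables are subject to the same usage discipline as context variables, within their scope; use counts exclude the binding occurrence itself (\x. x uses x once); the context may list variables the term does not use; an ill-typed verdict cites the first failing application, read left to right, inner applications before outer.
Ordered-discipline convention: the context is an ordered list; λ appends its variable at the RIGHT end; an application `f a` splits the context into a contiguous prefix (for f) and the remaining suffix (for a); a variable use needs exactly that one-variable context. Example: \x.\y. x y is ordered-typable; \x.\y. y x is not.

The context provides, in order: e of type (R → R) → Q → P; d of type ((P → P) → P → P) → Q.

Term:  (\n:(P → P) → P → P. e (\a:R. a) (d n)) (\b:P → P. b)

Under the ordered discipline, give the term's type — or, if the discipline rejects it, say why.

term : P
variable uses: e=1, d=1, n (λ-bound)=1, a (λ-bound)=1, b (λ-bound)=1
order of uses: e, a, d, n, b
typing: well-typed at P
all disciplines: ordered ✓; linear ✓; affine ✓; relevant ✓; unrestricted ✓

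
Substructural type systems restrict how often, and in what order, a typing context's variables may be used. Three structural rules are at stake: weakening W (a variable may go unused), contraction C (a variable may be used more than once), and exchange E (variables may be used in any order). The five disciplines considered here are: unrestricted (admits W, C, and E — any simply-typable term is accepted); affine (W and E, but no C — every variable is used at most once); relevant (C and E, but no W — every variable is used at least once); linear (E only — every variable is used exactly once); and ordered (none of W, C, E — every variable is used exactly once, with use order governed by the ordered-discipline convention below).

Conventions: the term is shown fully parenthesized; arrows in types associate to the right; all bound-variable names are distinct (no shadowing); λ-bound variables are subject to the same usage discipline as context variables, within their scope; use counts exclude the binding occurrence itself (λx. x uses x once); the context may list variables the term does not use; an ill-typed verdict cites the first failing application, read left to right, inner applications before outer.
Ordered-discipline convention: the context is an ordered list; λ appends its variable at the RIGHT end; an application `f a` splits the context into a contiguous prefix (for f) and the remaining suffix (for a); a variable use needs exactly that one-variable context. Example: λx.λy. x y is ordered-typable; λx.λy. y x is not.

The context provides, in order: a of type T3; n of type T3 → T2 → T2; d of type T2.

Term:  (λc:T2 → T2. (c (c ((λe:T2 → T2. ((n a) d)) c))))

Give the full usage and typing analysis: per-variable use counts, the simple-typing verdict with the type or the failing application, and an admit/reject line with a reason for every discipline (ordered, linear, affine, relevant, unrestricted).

use counts: a: 1×; n: 1×; d: 1×; c (λ-bound): 3×; e (λ-bound): 0×
use order (left to right): c, c, n, a, d, c
typing: the term checks, with type (T2 → T2) → T2
ordered: ✗, repeated use of c ×3; unused: e — weakening required
linear: ✗, repeated use of c ×3; unused: e — weakening required
affine: ✗, repeated use of c ×3
relevant: ✗, unused: e — weakening required
unrestricted: ✓, simply typable at (T2 → T2) → T2; W, C, E all held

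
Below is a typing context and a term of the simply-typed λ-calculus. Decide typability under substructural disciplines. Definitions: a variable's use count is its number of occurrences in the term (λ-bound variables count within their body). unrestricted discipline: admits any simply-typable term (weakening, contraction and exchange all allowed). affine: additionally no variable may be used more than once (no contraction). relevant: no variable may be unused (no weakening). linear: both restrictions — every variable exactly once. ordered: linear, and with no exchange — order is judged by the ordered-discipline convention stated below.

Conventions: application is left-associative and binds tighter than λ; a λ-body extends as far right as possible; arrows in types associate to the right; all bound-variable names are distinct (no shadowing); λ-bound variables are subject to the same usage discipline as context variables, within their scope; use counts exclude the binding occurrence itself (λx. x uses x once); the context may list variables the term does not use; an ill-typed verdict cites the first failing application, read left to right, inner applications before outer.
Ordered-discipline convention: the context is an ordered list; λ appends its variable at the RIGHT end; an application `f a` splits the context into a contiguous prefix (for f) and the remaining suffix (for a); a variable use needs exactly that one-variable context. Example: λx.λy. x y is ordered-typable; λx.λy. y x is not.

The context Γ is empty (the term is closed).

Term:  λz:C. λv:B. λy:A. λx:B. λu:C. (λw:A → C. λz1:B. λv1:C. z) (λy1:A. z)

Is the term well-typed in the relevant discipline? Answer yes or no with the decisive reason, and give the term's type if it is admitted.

no — v, y, x, u, w, z1, v1, y1 left unused
use counts: z (bound): 2×, v (bound): 0×, y (bound): 0×, x (bound): 0×, u (bound): 0×, w (bound): 0×, z1 (bound): 0×, v1 (bound): 0×, y1 (bound): 0×
order of uses: z, z
typing: well-typed at C → B → A → B → C → B → C → C
across the five disciplines: ordered ✗ | linear ✗ | affine ✗ | relevant ✗ | unrestricted ✓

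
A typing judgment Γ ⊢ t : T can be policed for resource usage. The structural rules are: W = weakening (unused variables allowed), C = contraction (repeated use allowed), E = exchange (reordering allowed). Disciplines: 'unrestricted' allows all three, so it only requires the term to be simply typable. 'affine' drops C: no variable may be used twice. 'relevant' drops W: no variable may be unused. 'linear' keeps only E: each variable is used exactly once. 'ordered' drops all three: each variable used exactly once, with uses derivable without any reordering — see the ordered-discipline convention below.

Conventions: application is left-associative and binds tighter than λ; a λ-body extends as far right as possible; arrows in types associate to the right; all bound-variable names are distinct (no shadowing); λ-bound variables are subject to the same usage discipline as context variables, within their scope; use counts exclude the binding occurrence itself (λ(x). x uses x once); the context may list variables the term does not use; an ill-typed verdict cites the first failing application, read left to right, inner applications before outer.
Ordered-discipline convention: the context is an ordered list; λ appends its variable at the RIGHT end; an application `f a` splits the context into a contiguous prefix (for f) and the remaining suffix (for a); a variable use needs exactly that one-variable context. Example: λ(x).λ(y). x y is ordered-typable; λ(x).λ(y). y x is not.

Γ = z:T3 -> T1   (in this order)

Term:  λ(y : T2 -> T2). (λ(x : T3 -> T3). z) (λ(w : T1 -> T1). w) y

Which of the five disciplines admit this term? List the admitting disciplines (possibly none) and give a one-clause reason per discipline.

admitted in: none
counts: z: 1, y [bound]: 1, x [bound]: 0, w [bound]: 1
order of uses: z, w, y
typing: ill-typed: a function awaiting T3 -> T3 gets (T1 -> T1) -> T1 -> T1
ordered: ✗ — not simply typable
linear: ✗ — fails simple typing
affine: ✗ — a type mismatch blocks all five
relevant: ✗ — the type mismatch rejects it
unrestricted: ✗ — not simply typable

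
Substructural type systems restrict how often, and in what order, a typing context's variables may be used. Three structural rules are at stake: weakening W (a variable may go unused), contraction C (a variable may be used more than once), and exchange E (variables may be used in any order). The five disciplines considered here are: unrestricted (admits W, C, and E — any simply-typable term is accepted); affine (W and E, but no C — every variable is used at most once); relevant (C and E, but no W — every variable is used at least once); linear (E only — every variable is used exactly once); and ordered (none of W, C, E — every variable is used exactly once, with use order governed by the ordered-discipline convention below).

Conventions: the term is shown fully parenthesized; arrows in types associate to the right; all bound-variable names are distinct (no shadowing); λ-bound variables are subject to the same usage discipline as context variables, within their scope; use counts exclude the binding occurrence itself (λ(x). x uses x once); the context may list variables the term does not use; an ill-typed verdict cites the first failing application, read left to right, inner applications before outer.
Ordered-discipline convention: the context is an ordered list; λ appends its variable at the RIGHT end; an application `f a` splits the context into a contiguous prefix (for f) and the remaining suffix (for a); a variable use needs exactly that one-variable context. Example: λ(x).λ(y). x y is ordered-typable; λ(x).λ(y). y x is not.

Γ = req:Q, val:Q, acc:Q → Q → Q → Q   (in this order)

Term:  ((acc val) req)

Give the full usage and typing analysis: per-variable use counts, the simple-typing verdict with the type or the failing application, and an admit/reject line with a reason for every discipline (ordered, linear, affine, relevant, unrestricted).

usage: req: 1×; val: 1×; acc: 1×
left-to-right use order: acc, val, req
typing: well-typed at Q → Q
ordered: ✗ — use order acc, val, req needs exchange
linear: ✓ — exactly-once usage across req, val, acc
affine: ✓ — none of req, val, acc used more than once
relevant: ✓ — every one of req, val, acc appears
unrestricted: ✓ — type-checks (Q → Q) and nothing is barred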